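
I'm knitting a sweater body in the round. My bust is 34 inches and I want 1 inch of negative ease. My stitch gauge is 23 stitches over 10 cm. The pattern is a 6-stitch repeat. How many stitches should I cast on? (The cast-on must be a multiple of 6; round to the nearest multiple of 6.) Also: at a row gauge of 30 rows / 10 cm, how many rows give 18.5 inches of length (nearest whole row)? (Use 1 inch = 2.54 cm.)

Cast on 192 stitches; work 141 rows.

Finished = 34 − 1 = 33 inches.
33 inches × 2.54 = 83.82 cm.
23/10 = 2.3 sts per cm; 83.82 × 2.3 = 192.79 sts.
Nearest multiple of 6 → 192.
18.5 inches = 46.99 cm; × 3 = 140.97 → 141 rows.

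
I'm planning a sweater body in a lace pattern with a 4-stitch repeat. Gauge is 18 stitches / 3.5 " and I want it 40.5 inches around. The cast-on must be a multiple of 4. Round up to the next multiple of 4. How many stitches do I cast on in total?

CO 212 sts.

18 / 3.5 = 5.143 sts per inch.
40.5 × 5.143 = 208.29 sts.
Next multiple of 4: 212.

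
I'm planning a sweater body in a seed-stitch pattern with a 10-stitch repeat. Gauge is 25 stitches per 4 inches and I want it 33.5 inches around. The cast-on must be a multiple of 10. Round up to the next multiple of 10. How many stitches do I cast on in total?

25 / 4 = 6.25 sts per inch.
33.5 × 6.25 = 209.38 sts.
Next multiple of 10: 210.

CO 210 sts.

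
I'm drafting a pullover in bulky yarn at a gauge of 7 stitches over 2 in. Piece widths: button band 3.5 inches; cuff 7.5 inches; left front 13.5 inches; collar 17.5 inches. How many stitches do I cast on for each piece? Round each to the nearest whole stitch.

Rate = 7/2 = 3.5 sts per in.
button band: 3.5 × 3.5 = 12.25 → 12.
cuff: 7.5 × 3.5 = 26.25 → 26.
left front: 13.5 × 3.5 = 47.25 → 47.
collar: 17.5 × 3.5 = 61.25 → 61.

button band 12; cuff 26; left front 47; collar 61.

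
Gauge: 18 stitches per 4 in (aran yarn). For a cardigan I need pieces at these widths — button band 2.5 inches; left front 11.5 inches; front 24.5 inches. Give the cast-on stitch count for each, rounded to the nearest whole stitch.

Rate = 18/4 = 4.5 sts per in.
button band: 2.5 × 4.5 = 11.25 → 11.
left front: 11.5 × 4.5 = 51.75 → 52.
front: 24.5 × 4.5 = 110.25 → 110.

button band 11; left front 52; front 110.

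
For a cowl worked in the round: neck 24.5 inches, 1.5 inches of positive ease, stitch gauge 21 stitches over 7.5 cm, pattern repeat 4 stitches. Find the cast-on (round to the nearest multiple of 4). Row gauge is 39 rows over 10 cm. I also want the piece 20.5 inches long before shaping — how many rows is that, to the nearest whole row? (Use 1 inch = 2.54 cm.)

Cast on 184 stitches; work 203 rows.

Finished = 24.5 + 1.5 = 26 inches.
26 inches × 2.54 = 66.04 cm.
21/7.5 = 2.8 sts per cm; 66.04 × 2.8 = 184.91 sts.
Nearest multiple of 4 → 184.
20.5 inches = 52.07 cm; × 3.9 = 203.07 → 203 rows.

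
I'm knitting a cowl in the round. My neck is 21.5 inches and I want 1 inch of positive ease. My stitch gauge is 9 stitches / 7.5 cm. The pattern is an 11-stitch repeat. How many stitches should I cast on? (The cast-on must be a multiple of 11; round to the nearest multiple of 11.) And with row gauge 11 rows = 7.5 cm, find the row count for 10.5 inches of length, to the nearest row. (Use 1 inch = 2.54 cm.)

Finished = 21.5 + 1 = 22.5 inches.
22.5 inches × 2.54 = 57.15 cm.
9/7.5 = 1.2 sts per cm; 57.15 × 1.2 = 68.58 sts.
Nearest multiple of 11 → 66.
10.5 inches = 26.67 cm; × 1.467 = 39.12 → 39 rows.

Cast on 66 stitches; work 39 rows.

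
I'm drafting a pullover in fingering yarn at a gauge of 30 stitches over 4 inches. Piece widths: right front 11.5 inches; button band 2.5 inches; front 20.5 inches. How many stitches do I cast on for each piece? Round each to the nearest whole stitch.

Rate = 30/4 = 7.5 sts per in.
right front: 11.5 × 7.5 = 86.25 → 86.
button band: 2.5 × 7.5 = 18.75 → 19.
front: 20.5 × 7.5 = 153.75 → 154.

right front 86; button band 19; front 154.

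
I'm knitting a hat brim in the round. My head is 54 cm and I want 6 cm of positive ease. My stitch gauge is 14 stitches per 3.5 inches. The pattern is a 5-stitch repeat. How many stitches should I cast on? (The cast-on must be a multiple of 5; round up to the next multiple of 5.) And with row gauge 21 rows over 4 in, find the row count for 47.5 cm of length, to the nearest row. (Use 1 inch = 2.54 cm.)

Finished = 54 + 6 = 60 cm.
60 cm × 1/2.54 = 23.62 inches.
14/3.5 = 4 sts per in; 23.62 × 4 = 94.49 sts.
Next multiple of 5 → 95.
47.5 cm = 18.70 inches; × 5.25 = 98.18 → 98 rows.

Cast on 95 stitches; work 98 rows.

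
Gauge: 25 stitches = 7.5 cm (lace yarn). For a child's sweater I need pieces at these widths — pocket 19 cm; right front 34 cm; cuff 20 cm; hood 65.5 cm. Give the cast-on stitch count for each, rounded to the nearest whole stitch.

pocket 63; right front 113; cuff 67; hood 218.

Rate = 25/7.5 = 3.333 sts per cm.
pocket: 19 × 3.333 = 63.33 → 63.
right front: 34 × 3.333 = 113.33 → 113.
cuff: 20 × 3.333 = 66.67 → 67.
hood: 65.5 × 3.333 = 218.33 → 218.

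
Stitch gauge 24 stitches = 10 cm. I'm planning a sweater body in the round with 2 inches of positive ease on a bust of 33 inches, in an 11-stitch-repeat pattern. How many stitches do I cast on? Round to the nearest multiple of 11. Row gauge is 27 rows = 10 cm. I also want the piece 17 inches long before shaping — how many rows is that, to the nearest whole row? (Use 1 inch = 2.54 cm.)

Cast on 209 stitches; work 117 rows.

Finished = 33 + 2 = 35 inches.
35 inches × 2.54 = 88.90 cm.
24/10 = 2.4 sts per cm; 88.90 × 2.4 = 213.36 sts.
Nearest multiple of 11 → 209.
17 inches = 43.18 cm; × 2.7 = 116.59 → 117 rows.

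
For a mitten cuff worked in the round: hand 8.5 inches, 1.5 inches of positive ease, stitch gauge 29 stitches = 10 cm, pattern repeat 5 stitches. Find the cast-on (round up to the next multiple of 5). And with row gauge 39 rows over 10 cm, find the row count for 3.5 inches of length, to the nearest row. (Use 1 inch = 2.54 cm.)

Cast on 75 stitches; work 35 rows.

Finished = 8.5 + 1.5 = 10 inches.
10 inches × 2.54 = 25.40 cm.
29/10 = 2.9 sts per cm; 25.40 × 2.9 = 73.66 sts.
Next multiple of 5 → 75.
3.5 inches = 8.89 cm; × 3.9 = 34.67 → 35 rows.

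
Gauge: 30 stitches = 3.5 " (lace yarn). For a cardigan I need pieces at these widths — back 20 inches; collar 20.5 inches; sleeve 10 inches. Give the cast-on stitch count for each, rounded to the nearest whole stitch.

back 171; collar 176; sleeve 86.

Rate = 30/3.5 = 8.571 sts per in.
back: 20 × 8.571 = 171.43 → 171.
collar: 20.5 × 8.571 = 175.71 → 176.
sleeve: 10 × 8.571 = 85.71 → 86.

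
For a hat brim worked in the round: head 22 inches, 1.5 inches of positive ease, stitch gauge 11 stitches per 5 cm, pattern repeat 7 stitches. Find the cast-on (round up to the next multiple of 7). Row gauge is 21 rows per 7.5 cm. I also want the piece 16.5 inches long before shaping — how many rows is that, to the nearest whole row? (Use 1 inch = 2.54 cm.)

Cast on 133 stitches; work 117 rows.

Finished = 22 + 1.5 = 23.5 inches.
23.5 inches × 2.54 = 59.69 cm.
11/5 = 2.2 sts per cm; 59.69 × 2.2 = 131.32 sts.
Next multiple of 7 → 133.
16.5 inches = 41.91 cm; × 2.8 = 117.35 → 117 rows.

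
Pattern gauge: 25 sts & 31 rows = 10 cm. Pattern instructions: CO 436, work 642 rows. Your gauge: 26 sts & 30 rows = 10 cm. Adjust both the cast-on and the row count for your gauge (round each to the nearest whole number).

Stitches: 436 × 26/25 = 453.44 → 453.
Rows: 642 × 30/31 = 621.29 → 621.

Cast on 453 stitches; work 621 rows.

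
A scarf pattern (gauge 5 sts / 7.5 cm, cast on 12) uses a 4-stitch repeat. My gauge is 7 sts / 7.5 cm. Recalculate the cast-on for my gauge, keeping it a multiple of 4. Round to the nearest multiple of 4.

16 stitches.

12 × 7 / 5 = 16.80.
Nearest multiple of 4: 16.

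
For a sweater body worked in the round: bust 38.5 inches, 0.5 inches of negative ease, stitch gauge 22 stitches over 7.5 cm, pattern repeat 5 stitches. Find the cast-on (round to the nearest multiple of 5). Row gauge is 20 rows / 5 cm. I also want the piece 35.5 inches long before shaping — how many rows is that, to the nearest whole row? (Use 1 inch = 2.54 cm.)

Finished = 38.5 − 0.5 = 38 inches.
38 inches × 2.54 = 96.52 cm.
22/7.5 = 2.933 sts per cm; 96.52 × 2.933 = 283.13 sts.
Nearest multiple of 5 → 285.
35.5 inches = 90.17 cm; × 4 = 360.68 → 361 rows.

Cast on 285 stitches; work 361 rows.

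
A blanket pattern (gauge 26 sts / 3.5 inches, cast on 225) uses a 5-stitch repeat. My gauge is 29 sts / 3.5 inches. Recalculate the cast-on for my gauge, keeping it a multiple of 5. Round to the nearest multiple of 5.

225 × 29 / 26 = 250.96.
Nearest multiple of 5: 250.

CO 250 sts.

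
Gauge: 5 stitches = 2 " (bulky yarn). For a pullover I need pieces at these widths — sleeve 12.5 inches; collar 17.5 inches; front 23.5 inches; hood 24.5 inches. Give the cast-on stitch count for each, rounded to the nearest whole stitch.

sleeve 31; collar 44; front 59; hood 61.

Rate = 5/2 = 2.5 sts per in.
sleeve: 12.5 × 2.5 = 31.25 → 31.
collar: 17.5 × 2.5 = 43.75 → 44.
front: 23.5 × 2.5 = 58.75 → 59.
hood: 24.5 × 2.5 = 61.25 → 61.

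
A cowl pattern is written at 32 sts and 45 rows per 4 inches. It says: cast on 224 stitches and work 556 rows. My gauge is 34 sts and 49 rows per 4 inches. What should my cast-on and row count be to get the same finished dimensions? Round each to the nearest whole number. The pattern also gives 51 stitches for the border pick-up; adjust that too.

Cast on 238 stitches; work 605 rows; border pick-up 54 stitches.

Stitches: 224 × 34/32 = 238.00 → 238.
Rows: 556 × 49/45 = 605.42 → 605.
border pick-up: 51 × 34/32 = 54.19 → 54.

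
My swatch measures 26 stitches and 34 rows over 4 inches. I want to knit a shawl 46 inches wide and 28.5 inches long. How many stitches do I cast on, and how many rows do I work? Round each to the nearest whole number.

Stitch gauge = 26/4 = 6.5 sts/in; 46 × 6.5 = 299.00 → 299 sts.
Row gauge = 34/4 = 8.5 rows/in; 28.5 × 8.5 = 242.25 → 242 rows.

Cast on 299 stitches and work 242 rows.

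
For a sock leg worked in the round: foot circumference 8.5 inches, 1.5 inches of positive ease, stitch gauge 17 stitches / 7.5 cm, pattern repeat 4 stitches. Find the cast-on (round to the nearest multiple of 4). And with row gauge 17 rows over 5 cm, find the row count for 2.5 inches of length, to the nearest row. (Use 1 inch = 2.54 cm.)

Finished = 8.5 + 1.5 = 10 inches.
10 inches × 2.54 = 25.40 cm.
17/7.5 = 2.267 sts per cm; 25.40 × 2.267 = 57.57 sts.
Nearest multiple of 4 → 56.
2.5 inches = 6.35 cm; × 3.4 = 21.59 → 22 rows.

Cast on 56 stitches; work 22 rows.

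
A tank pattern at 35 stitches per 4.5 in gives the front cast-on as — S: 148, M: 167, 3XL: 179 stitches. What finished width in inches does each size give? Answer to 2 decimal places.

35/4.5 = 7.778 sts per in.
S: 148 / 7.778 = 19.029 → 19.03 in.
M: 167 / 7.778 = 21.471 → 21.47 in.
3XL: 179 / 7.778 = 23.014 → 23.01 in.

S 19.03 inches; M 21.47 inches; 3XL 23.01 inches.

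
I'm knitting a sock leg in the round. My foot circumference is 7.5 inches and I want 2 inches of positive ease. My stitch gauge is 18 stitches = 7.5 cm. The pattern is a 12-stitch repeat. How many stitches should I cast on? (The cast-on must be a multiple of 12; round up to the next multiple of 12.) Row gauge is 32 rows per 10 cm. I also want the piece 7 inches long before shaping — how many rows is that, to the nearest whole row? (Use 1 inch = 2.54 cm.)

Cast on 60 stitches; work 57 rows.

Finished = 7.5 + 2 = 9.5 inches.
9.5 inches × 2.54 = 24.13 cm.
18/7.5 = 2.4 sts per cm; 24.13 × 2.4 = 57.91 sts.
Next multiple of 12 → 60.
7 inches = 17.78 cm; × 3.2 = 56.90 → 57 rows.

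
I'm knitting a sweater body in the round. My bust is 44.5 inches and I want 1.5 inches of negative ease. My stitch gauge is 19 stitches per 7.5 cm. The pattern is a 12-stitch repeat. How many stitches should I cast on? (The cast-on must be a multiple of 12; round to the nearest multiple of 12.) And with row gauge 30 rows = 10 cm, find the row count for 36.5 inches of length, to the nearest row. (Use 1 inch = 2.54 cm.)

Cast on 276 stitches; work 278 rows.

Finished = 44.5 − 1.5 = 43 inches.
43 inches × 2.54 = 109.22 cm.
19/7.5 = 2.533 sts per cm; 109.22 × 2.533 = 276.69 sts.
Nearest multiple of 12 → 276.
36.5 inches = 92.71 cm; × 3 = 278.13 → 278 rows.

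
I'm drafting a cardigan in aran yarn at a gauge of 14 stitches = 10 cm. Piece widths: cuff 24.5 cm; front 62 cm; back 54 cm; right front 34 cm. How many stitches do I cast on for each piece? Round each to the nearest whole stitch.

Rate = 14/10 = 1.4 sts per cm.
cuff: 24.5 × 1.4 = 34.30 → 34.
front: 62 × 1.4 = 86.80 → 87.
back: 54 × 1.4 = 75.60 → 76.
right front: 34 × 1.4 = 47.60 → 48.

cuff 34; front 87; back 76; right front 48.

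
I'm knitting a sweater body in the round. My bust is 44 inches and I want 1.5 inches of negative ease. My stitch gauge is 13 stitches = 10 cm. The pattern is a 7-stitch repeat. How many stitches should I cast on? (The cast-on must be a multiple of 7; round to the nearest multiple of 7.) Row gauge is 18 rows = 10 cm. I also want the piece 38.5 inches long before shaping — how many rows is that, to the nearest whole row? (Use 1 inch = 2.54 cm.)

Finished = 44 − 1.5 = 42.5 inches.
42.5 inches × 2.54 = 107.95 cm.
13/10 = 1.3 sts per cm; 107.95 × 1.3 = 140.34 sts.
Nearest multiple of 7 → 140.
38.5 inches = 97.79 cm; × 1.8 = 176.02 → 176 rows.

Cast on 140 stitches; work 176 rows.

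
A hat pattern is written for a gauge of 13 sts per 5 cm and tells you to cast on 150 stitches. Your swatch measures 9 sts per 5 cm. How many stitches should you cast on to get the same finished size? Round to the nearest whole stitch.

CO 104 sts.

Scale factor = 9 / 13 = 0.692.
150 × 9 / 13 = 103.85 sts.
→ 104 sts.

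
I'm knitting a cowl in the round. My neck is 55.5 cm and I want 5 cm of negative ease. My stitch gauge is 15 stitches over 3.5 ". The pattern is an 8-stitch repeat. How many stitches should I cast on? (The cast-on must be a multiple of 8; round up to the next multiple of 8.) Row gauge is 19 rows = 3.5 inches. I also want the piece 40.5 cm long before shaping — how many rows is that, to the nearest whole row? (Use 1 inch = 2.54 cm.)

Finished = 55.5 − 5 = 50.5 cm.
50.5 cm × 1/2.54 = 19.88 inches.
15/3.5 = 4.286 sts per in; 19.88 × 4.286 = 85.21 sts.
Next multiple of 8 → 88.
40.5 cm = 15.94 inches; × 5.429 = 86.56 → 87 rows.

Cast on 88 stitches; work 87 rows.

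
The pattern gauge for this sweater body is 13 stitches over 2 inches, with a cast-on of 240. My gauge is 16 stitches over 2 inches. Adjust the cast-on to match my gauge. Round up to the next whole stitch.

CO 296 sts.

Scale factor = 16 / 13 = 1.231.
240 × 16 / 13 = 295.38 sts.
→ 296 sts.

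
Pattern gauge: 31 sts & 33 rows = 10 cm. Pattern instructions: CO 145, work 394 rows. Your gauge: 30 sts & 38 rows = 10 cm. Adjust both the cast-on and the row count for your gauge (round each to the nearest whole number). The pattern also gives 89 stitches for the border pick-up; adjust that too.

Cast on 140 stitches; work 454 rows; border pick-up 86 stitches.

Stitches: 145 × 30/31 = 140.32 → 140.
Rows: 394 × 38/33 = 453.70 → 454.
border pick-up: 89 × 30/31 = 86.13 → 86.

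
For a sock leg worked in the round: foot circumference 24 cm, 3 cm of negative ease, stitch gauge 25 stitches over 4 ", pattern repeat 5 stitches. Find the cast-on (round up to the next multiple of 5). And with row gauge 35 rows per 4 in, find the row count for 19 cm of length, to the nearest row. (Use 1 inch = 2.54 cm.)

Finished = 24 − 3 = 21 cm.
21 cm × 1/2.54 = 8.27 inches.
25/4 = 6.25 sts per in; 8.27 × 6.25 = 51.67 sts.
Next multiple of 5 → 55.
19 cm = 7.48 inches; × 8.75 = 65.45 → 65 rows.

Cast on 55 stitches; work 65 rows.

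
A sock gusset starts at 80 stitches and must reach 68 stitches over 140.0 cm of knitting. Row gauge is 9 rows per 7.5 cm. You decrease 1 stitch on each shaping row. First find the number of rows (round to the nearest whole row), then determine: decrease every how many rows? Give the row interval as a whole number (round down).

Rows = 140.0 × 1.2 = 168.0 → 168 rows.
Stitches to remove: 12 → 12 shaping rows (at 1 st each).
168 / 12 = 14.00 → every 14 rows.

Decrease every 14th row.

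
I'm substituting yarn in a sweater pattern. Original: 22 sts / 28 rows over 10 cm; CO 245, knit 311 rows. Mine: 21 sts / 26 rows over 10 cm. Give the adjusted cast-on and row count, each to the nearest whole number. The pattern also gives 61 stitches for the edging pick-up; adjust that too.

Stitches: 245 × 21/22 = 233.86 → 234.
Rows: 311 × 26/28 = 288.79 → 289.
edging pick-up: 61 × 21/22 = 58.23 → 58.

Cast on 234 stitches; work 289 rows; edging pick-up 58 stitches.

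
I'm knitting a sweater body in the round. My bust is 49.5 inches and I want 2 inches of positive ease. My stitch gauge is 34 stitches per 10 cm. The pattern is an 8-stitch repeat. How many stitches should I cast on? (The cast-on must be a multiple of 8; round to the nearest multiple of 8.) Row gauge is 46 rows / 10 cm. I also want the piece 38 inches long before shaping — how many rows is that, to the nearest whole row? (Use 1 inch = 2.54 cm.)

Finished = 49.5 + 2 = 51.5 inches.
51.5 inches × 2.54 = 130.81 cm.
34/10 = 3.4 sts per cm; 130.81 × 3.4 = 444.75 sts.
Nearest multiple of 8 → 448.
38 inches = 96.52 cm; × 4.6 = 443.99 → 444 rows.

Cast on 448 stitches; work 444 rows.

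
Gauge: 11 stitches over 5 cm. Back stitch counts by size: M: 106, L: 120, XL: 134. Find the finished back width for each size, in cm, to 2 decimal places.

11/5 = 2.2 sts per cm.
M: 106 / 2.2 = 48.182 → 48.18 cm.
L: 120 / 2.2 = 54.545 → 54.55 cm.
XL: 134 / 2.2 = 60.909 → 60.91 cm.

M 48.18 cm; L 54.55 cm; XL 60.91 cm.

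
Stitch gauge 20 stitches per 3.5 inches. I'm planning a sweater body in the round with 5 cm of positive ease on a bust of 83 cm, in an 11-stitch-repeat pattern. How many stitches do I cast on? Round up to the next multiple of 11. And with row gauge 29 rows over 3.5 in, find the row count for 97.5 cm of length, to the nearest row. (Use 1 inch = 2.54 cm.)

Finished = 83 + 5 = 88 cm.
88 cm × 1/2.54 = 34.65 inches.
20/3.5 = 5.714 sts per in; 34.65 × 5.714 = 197.98 sts.
Next multiple of 11 → 198.
97.5 cm = 38.39 inches; × 8.286 = 318.05 → 318 rows.

Cast on 198 stitches; work 318 rows.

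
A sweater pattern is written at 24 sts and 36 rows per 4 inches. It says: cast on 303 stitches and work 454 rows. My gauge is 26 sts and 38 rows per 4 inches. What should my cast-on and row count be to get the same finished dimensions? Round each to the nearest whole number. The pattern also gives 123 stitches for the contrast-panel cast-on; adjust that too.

Cast on 328 stitches; work 479 rows; contrast-panel cast-on 133 stitches.

Stitches: 303 × 26/24 = 328.25 → 328.
Rows: 454 × 38/36 = 479.22 → 479.
contrast-panel cast-on: 123 × 26/24 = 133.25 → 133.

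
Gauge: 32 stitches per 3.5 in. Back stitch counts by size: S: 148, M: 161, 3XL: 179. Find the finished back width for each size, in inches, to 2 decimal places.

32/3.5 = 9.143 sts per in.
S: 148 / 9.143 = 16.188 → 16.19 in.
M: 161 / 9.143 = 17.609 → 17.61 in.
3XL: 179 / 9.143 = 19.578 → 19.58 in.

S 16.19 inches; M 17.61 inches; 3XL 19.58 inches.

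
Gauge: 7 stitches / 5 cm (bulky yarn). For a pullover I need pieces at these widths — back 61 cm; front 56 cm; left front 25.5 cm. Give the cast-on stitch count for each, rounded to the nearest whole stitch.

back 85; front 78; left front 36.

Rate = 7/5 = 1.4 sts per cm.
back: 61 × 1.4 = 85.40 → 85.
front: 56 × 1.4 = 78.40 → 78.
left front: 25.5 × 1.4 = 35.70 → 36.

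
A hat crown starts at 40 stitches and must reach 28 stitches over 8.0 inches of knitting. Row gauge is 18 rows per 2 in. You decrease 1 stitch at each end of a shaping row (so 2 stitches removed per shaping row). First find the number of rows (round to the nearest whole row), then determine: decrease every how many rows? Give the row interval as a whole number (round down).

Decrease every 12th row.

Rows = 8.0 × 9 = 72.0 → 72 rows.
Stitches to remove: 12 → 6 shaping rows (at 2 st each).
72 / 6 = 12.00 → every 12 rows.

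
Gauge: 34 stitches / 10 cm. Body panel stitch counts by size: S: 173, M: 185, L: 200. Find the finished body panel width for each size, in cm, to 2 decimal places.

34/10 = 3.4 sts per cm.
S: 173 / 3.4 = 50.882 → 50.88 cm.
M: 185 / 3.4 = 54.412 → 54.41 cm.
L: 200 / 3.4 = 58.824 → 58.82 cm.

S 50.88 cm; M 54.41 cm; L 58.82 cm.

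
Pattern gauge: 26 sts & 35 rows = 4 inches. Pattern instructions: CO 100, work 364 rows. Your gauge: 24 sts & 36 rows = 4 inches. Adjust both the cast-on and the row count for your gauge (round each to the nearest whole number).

Cast on 92 stitches; work 374 rows.

Stitches: 100 × 24/26 = 92.31 → 92.
Rows: 364 × 36/35 = 374.40 → 374.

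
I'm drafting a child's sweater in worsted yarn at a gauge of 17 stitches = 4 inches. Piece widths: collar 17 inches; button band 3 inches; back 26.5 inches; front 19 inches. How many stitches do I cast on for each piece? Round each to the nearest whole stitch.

Rate = 17/4 = 4.25 sts per in.
collar: 17 × 4.25 = 72.25 → 72.
button band: 3 × 4.25 = 12.75 → 13.
back: 26.5 × 4.25 = 112.62 → 113.
front: 19 × 4.25 = 80.75 → 81.

collar 72; button band 13; back 113; front 81.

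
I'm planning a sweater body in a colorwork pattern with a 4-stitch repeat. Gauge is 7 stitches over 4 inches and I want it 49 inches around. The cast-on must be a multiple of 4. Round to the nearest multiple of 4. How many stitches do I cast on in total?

7 / 4 = 1.75 sts per inch.
49 × 1.75 = 85.75 sts.
Nearest multiple of 4: 84.

CO 84 sts.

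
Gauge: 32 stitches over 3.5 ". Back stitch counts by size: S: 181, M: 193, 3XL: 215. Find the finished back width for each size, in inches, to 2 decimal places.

32/3.5 = 9.143 sts per in.
S: 181 / 9.143 = 19.797 → 19.80 in.
M: 193 / 9.143 = 21.109 → 21.11 in.
3XL: 215 / 9.143 = 23.516 → 23.52 in.

S 19.80 inches; M 21.11 inches; 3XL 23.52 inches.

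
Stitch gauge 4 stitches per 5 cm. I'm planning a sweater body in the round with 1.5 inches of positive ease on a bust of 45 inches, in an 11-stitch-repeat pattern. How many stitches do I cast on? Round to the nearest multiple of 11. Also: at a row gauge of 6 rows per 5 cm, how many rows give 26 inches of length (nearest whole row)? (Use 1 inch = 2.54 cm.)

Finished = 45 + 1.5 = 46.5 inches.
46.5 inches × 2.54 = 118.11 cm.
4/5 = 0.8 sts per cm; 118.11 × 0.8 = 94.49 sts.
Nearest multiple of 11 → 99.
26 inches = 66.04 cm; × 1.2 = 79.25 → 79 rows.

Cast on 99 stitches; work 79 rows.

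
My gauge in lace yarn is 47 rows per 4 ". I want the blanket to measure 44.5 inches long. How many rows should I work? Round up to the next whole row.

Work 523 rows.

47 rows / 4 in = 11.75 rows per inch.
44.5 × 11.75 = 522.88 rows.
Round up → 523.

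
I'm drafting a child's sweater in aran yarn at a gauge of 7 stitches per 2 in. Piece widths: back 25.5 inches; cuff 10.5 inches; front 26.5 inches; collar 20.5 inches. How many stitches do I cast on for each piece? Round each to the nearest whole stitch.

Rate = 7/2 = 3.5 sts per in.
back: 25.5 × 3.5 = 89.25 → 89.
cuff: 10.5 × 3.5 = 36.75 → 37.
front: 26.5 × 3.5 = 92.75 → 93.
collar: 20.5 × 3.5 = 71.75 → 72.

back 89; cuff 37; front 93; collar 72.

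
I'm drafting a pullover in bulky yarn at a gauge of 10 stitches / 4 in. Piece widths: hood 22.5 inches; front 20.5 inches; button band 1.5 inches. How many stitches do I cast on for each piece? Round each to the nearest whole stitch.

hood 56; front 51; button band 4.

Rate = 10/4 = 2.5 sts per in.
hood: 22.5 × 2.5 = 56.25 → 56.
front: 20.5 × 2.5 = 51.25 → 51.
button band: 1.5 × 2.5 = 3.75 → 4.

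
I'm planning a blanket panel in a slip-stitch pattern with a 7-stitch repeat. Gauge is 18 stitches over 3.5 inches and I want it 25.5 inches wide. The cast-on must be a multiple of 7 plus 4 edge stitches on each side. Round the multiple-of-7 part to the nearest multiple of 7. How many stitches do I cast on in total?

18 / 3.5 = 5.143 sts per inch.
25.5 × 5.143 = 131.14 sts.
Less 8 edge sts → 123.14 for the repeat.
Nearest multiple of 7: 126.
Add back 8 edge sts → 134.

Cast on 134 stitches.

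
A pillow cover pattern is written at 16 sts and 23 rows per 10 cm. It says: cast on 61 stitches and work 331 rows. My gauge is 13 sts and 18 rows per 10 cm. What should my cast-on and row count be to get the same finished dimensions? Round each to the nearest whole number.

Stitches: 61 × 13/16 = 49.56 → 50.
Rows: 331 × 18/23 = 259.04 → 259.

Cast on 50 stitches; work 259 rows.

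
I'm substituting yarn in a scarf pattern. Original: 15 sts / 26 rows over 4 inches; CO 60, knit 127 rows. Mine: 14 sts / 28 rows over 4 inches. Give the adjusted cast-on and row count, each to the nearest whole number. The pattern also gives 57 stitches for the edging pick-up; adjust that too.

Stitches: 60 × 14/15 = 56.00 → 56.
Rows: 127 × 28/26 = 136.77 → 137.
edging pick-up: 57 × 14/15 = 53.20 → 53.

Cast on 56 stitches; work 137 rows; edging pick-up 53 stitches.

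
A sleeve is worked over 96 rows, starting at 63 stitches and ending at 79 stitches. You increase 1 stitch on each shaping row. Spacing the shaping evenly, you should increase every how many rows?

Increase every 6th row.

Stitches to add: |79 − 63| = 16.
Shaping rows needed: 16 / 1 = 16.
96 rows / 16 = every 6 rows.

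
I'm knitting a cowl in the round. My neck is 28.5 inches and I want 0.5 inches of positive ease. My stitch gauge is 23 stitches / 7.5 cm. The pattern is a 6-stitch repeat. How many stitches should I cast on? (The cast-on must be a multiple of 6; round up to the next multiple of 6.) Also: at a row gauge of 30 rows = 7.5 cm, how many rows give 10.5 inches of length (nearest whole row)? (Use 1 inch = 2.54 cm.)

Finished = 28.5 + 0.5 = 29 inches.
29 inches × 2.54 = 73.66 cm.
23/7.5 = 3.067 sts per cm; 73.66 × 3.067 = 225.89 sts.
Next multiple of 6 → 228.
10.5 inches = 26.67 cm; × 4 = 106.68 → 107 rows.

Cast on 228 stitches; work 107 rows.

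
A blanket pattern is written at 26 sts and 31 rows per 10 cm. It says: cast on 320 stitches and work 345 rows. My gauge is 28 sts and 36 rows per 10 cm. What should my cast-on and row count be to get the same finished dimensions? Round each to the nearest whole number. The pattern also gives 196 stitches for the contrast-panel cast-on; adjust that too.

Stitches: 320 × 28/26 = 344.62 → 345.
Rows: 345 × 36/31 = 400.65 → 401.
contrast-panel cast-on: 196 × 28/26 = 211.08 → 211.

Cast on 345 stitches; work 401 rows; contrast-panel cast-on 211 stitches.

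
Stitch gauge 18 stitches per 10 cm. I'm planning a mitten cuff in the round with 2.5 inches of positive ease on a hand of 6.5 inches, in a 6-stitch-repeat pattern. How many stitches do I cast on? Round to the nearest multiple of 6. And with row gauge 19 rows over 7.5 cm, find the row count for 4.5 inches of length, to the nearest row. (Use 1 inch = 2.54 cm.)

Cast on 42 stitches; work 29 rows.

Finished = 6.5 + 2.5 = 9 inches.
9 inches × 2.54 = 22.86 cm.
18/10 = 1.8 sts per cm; 22.86 × 1.8 = 41.15 sts.
Nearest multiple of 6 → 42.
4.5 inches = 11.43 cm; × 2.533 = 28.96 → 29 rows.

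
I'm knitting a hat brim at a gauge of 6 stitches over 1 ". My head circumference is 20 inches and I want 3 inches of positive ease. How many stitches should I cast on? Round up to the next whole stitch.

Finished = 20 + 3 = 23 in.
6 / 1 = 6 sts per inch.
23.00 × 6 = 138.00 sts.

138 stitches.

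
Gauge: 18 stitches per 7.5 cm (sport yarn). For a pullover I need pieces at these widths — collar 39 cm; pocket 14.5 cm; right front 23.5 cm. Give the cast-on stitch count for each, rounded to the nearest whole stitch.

collar 94; pocket 35; right front 56.

Rate = 18/7.5 = 2.4 sts per cm.
collar: 39 × 2.4 = 93.60 → 94.
pocket: 14.5 × 2.4 = 34.80 → 35.
right front: 23.5 × 2.4 = 56.40 → 56.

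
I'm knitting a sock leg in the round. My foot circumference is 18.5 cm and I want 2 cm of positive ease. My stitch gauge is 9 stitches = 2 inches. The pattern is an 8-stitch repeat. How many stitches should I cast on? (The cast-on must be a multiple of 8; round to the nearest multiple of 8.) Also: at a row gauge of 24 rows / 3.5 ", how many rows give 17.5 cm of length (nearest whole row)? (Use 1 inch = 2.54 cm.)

Cast on 40 stitches; work 47 rows.

Finished = 18.5 + 2 = 20.5 cm.
20.5 cm × 1/2.54 = 8.07 inches.
9/2 = 4.5 sts per in; 8.07 × 4.5 = 36.32 sts.
Nearest multiple of 8 → 40.
17.5 cm = 6.89 inches; × 6.857 = 47.24 → 47 rows.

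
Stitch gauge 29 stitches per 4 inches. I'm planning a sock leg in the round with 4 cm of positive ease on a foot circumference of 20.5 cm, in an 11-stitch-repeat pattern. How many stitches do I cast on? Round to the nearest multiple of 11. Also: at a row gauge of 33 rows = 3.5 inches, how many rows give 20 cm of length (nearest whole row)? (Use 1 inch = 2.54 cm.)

Finished = 20.5 + 4 = 24.5 cm.
24.5 cm × 1/2.54 = 9.65 inches.
29/4 = 7.25 sts per in; 9.65 × 7.25 = 69.93 sts.
Nearest multiple of 11 → 66.
20 cm = 7.87 inches; × 9.429 = 74.24 → 74 rows.

Cast on 66 stitches; work 74 rows.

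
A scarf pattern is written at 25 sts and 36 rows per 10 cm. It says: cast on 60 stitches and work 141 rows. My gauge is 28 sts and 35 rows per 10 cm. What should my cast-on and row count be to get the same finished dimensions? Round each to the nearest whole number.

Cast on 67 stitches; work 137 rows.

Stitches: 60 × 28/25 = 67.20 → 67.
Rows: 141 × 35/36 = 137.08 → 137.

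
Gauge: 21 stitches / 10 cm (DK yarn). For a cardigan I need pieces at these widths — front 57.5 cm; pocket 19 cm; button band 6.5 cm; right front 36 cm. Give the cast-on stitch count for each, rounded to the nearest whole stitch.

Rate = 21/10 = 2.1 sts per cm.
front: 57.5 × 2.1 = 120.75 → 121.
pocket: 19 × 2.1 = 39.90 → 40.
button band: 6.5 × 2.1 = 13.65 → 14.
right front: 36 × 2.1 = 75.60 → 76.

front 121; pocket 40; button band 14; right front 76.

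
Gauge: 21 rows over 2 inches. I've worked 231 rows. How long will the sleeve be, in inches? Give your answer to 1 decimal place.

21 rows / 2 inch = 10.5 rows per inch.
231 / 10.5 = 22.00 inches.

22.0 inches.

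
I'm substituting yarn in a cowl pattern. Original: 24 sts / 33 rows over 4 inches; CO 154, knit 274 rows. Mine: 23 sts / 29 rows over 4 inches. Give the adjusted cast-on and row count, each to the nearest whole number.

Cast on 148 stitches; work 241 rows.

Stitches: 154 × 23/24 = 147.58 → 148.
Rows: 274 × 29/33 = 240.79 → 241.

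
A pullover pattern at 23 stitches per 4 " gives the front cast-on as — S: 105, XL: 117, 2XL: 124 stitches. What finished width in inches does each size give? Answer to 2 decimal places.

23/4 = 5.75 sts per in.
S: 105 / 5.75 = 18.261 → 18.26 in.
XL: 117 / 5.75 = 20.348 → 20.35 in.
2XL: 124 / 5.75 = 21.565 → 21.57 in.

S 18.26 inches; XL 20.35 inches; 2XL 21.57 inches.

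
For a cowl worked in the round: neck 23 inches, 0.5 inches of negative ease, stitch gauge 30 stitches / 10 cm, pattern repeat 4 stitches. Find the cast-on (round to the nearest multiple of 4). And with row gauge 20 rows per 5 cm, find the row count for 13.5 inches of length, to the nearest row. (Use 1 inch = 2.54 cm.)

Finished = 23 − 0.5 = 22.5 inches.
22.5 inches × 2.54 = 57.15 cm.
30/10 = 3 sts per cm; 57.15 × 3 = 171.45 sts.
Nearest multiple of 4 → 172.
13.5 inches = 34.29 cm; × 4 = 137.16 → 137 rows.

Cast on 172 stitches; work 137 rows.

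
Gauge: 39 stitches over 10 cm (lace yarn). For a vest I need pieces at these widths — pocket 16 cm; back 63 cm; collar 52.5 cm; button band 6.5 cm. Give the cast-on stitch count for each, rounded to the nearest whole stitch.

Rate = 39/10 = 3.9 sts per cm.
pocket: 16 × 3.9 = 62.40 → 62.
back: 63 × 3.9 = 245.70 → 246.
collar: 52.5 × 3.9 = 204.75 → 205.
button band: 6.5 × 3.9 = 25.35 → 25.

pocket 62; back 246; collar 205; button band 25.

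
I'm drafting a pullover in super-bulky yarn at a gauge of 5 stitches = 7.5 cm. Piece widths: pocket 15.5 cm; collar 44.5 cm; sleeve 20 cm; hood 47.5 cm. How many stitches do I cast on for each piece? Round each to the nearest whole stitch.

pocket 10; collar 30; sleeve 13; hood 32.

Rate = 5/7.5 = 0.667 sts per cm.
pocket: 15.5 × 0.667 = 10.33 → 10.
collar: 44.5 × 0.667 = 29.67 → 30.
sleeve: 20 × 0.667 = 13.33 → 13.
hood: 47.5 × 0.667 = 31.67 → 32.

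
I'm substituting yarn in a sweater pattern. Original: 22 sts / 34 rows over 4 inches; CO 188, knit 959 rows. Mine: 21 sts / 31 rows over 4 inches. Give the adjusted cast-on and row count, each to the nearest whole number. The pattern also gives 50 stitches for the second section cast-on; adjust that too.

Stitches: 188 × 21/22 = 179.45 → 179.
Rows: 959 × 31/34 = 874.38 → 874.
second section cast-on: 50 × 21/22 = 47.73 → 48.

Cast on 179 stitches; work 874 rows; second section cast-on 48 stitches.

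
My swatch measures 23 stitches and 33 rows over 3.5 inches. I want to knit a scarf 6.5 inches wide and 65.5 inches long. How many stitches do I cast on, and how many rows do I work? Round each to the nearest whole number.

Stitch gauge = 23/3.5 = 6.571 sts/in; 6.5 × 6.571 = 42.71 → 43 sts.
Row gauge = 33/3.5 = 9.429 rows/in; 65.5 × 9.429 = 617.57 → 618 rows.

Cast on 43 stitches and work 618 rows.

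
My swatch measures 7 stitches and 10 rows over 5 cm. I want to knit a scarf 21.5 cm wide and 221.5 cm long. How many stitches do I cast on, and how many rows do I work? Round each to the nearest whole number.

Stitch gauge = 7/5 = 1.4 sts/cm; 21.5 × 1.4 = 30.10 → 30 sts.
Row gauge = 10/5 = 2 rows/cm; 221.5 × 2 = 443.00 → 443 rows.

Cast on 30 stitches and work 443 rows.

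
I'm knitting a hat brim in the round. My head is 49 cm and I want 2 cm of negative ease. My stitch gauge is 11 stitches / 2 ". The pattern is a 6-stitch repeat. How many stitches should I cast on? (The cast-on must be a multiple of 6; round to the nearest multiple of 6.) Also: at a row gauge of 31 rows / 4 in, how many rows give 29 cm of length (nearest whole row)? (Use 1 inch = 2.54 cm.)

Cast on 102 stitches; work 88 rows.

Finished = 49 − 2 = 47 cm.
47 cm × 1/2.54 = 18.50 inches.
11/2 = 5.5 sts per in; 18.50 × 5.5 = 101.77 sts.
Nearest multiple of 6 → 102.
29 cm = 11.42 inches; × 7.75 = 88.48 → 88 rows.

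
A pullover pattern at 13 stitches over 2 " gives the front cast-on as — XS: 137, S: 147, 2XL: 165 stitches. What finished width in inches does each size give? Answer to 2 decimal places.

XS 21.08 inches; S 22.62 inches; 2XL 25.38 inches.

13/2 = 6.5 sts per in.
XS: 137 / 6.5 = 21.077 → 21.08 in.
S: 147 / 6.5 = 22.615 → 22.62 in.
2XL: 165 / 6.5 = 25.385 → 25.38 in.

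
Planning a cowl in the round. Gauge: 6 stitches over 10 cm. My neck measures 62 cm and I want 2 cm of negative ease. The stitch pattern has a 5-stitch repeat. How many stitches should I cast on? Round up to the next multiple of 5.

Finished = 62 − 2 = 60 cm.
6 / 10 = 0.6 sts/cm.
60 × 0.6 = 36.00 sts.
Next multiple of 5: 40.

40 stitches.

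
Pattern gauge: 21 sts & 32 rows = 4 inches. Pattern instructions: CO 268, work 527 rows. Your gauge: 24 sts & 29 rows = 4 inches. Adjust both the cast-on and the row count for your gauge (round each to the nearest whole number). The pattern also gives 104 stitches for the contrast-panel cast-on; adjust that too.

Cast on 306 stitches; work 478 rows; contrast-panel cast-on 119 stitches.

Stitches: 268 × 24/21 = 306.29 → 306.
Rows: 527 × 29/32 = 477.59 → 478.
contrast-panel cast-on: 104 × 24/21 = 118.86 → 119.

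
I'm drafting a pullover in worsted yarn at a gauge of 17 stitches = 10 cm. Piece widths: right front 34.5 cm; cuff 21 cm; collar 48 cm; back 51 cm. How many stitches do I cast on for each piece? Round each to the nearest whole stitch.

Rate = 17/10 = 1.7 sts per cm.
right front: 34.5 × 1.7 = 58.65 → 59.
cuff: 21 × 1.7 = 35.70 → 36.
collar: 48 × 1.7 = 81.60 → 82.
back: 51 × 1.7 = 86.70 → 87.

right front 59; cuff 36; collar 82; back 87.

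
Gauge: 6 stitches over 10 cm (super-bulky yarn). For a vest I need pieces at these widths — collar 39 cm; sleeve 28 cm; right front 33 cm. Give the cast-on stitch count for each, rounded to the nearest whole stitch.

collar 23; sleeve 17; right front 20.

Rate = 6/10 = 0.6 sts per cm.
collar: 39 × 0.6 = 23.40 → 23.
sleeve: 28 × 0.6 = 16.80 → 17.
right front: 33 × 0.6 = 19.80 → 20.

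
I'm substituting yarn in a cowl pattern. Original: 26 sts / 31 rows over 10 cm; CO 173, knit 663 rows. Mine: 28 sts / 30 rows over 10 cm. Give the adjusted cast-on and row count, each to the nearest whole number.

Cast on 186 stitches; work 642 rows.

Stitches: 173 × 28/26 = 186.31 → 186.
Rows: 663 × 30/31 = 641.61 → 642.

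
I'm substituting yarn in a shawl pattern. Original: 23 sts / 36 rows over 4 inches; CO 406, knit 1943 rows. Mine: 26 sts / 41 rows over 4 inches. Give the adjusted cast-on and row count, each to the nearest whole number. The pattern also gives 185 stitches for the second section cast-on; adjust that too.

Cast on 459 stitches; work 2213 rows; second section cast-on 209 stitches.

Stitches: 406 × 26/23 = 458.96 → 459.
Rows: 1943 × 41/36 = 2212.86 → 2213.
second section cast-on: 185 × 26/23 = 209.13 → 209.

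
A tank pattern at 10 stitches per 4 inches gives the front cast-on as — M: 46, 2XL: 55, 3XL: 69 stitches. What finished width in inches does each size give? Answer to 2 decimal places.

10/4 = 2.5 sts per in.
M: 46 / 2.5 = 18.400 → 18.40 in.
2XL: 55 / 2.5 = 22.000 → 22.00 in.
3XL: 69 / 2.5 = 27.600 → 27.60 in.

M 18.40 inches; 2XL 22.00 inches; 3XL 27.60 inches.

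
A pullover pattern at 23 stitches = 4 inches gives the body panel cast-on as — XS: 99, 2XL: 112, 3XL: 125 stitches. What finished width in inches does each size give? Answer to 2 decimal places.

23/4 = 5.75 sts per in.
XS: 99 / 5.75 = 17.217 → 17.22 in.
2XL: 112 / 5.75 = 19.478 → 19.48 in.
3XL: 125 / 5.75 = 21.739 → 21.74 in.

XS 17.22 inches; 2XL 19.48 inches; 3XL 21.74 inches.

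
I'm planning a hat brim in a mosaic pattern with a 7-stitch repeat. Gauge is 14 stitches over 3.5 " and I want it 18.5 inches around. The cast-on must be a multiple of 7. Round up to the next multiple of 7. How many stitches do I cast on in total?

14 / 3.5 = 4 sts per inch.
18.5 × 4 = 74.00 sts.
Next multiple of 7: 77.

77 stitches.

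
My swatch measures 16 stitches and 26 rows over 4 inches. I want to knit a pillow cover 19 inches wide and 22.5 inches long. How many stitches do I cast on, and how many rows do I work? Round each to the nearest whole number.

Stitch gauge = 16/4 = 4 sts/in; 19 × 4 = 76.00 → 76 sts.
Row gauge = 26/4 = 6.5 rows/in; 22.5 × 6.5 = 146.25 → 146 rows.

Cast on 76 stitches and work 146 rows.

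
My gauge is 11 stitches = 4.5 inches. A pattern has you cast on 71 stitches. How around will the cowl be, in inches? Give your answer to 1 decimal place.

29.0 inches.

11 stitches / 4.5 inch = 2.444 stitches per inch.
71 / 2.444 = 29.05 inches.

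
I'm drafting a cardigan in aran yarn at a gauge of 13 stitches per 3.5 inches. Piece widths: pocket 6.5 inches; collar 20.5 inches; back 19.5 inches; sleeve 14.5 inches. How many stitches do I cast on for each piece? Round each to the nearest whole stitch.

Rate = 13/3.5 = 3.714 sts per in.
pocket: 6.5 × 3.714 = 24.14 → 24.
collar: 20.5 × 3.714 = 76.14 → 76.
back: 19.5 × 3.714 = 72.43 → 72.
sleeve: 14.5 × 3.714 = 53.86 → 54.

pocket 24; collar 76; back 72; sleeve 54.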